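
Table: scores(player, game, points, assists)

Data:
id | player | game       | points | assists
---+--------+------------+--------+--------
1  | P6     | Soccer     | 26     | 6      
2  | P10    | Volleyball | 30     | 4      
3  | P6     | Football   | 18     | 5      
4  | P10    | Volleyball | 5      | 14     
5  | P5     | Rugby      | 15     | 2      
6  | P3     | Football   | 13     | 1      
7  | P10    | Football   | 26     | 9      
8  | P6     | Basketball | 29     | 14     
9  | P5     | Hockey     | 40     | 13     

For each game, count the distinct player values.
SELECT game, COUNT(DISTINCT player)
FROM scores
GROUP BY game

Result:
  Basketball: 1 distinct
  Football: 3 distinct
  Hockey: 1 distinct
  Rugby: 1 distinct
  Soccer: 1 distinct
  Volleyball: 1 distinct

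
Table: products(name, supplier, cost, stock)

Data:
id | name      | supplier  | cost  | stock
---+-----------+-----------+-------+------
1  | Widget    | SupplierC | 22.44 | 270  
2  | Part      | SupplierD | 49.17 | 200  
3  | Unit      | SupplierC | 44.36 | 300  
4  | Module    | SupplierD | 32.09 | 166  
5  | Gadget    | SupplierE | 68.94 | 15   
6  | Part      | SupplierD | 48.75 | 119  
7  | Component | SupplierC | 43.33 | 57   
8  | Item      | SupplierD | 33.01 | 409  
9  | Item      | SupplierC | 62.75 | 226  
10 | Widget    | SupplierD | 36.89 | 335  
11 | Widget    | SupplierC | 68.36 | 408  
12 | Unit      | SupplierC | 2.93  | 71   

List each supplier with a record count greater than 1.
SELECT supplier, COUNT(*) as cnt
FROM products
GROUP BY supplier
HAVING COUNT(*) > 1

Result:
  SupplierC: 6
  SupplierD: 5

Note: HAVING filters groups after aggregation, WHERE filters rows before.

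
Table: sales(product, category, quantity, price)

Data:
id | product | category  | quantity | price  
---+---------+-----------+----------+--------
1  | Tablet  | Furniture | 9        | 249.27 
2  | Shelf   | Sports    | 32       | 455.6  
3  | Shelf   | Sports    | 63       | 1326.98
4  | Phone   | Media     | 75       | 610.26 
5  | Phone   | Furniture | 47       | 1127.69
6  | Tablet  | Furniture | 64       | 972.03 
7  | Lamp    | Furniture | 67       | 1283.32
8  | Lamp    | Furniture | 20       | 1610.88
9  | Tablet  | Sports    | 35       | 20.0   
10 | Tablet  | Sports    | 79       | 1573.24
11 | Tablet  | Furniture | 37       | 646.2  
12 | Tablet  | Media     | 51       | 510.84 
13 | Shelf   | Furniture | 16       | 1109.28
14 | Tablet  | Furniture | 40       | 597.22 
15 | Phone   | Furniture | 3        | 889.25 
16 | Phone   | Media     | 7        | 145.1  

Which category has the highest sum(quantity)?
SELECT category, SUM(quantity) as val
FROM sales
GROUP BY category
ORDER BY val DESC
LIMIT 1

Result: Furniture with sum(quantity) = 303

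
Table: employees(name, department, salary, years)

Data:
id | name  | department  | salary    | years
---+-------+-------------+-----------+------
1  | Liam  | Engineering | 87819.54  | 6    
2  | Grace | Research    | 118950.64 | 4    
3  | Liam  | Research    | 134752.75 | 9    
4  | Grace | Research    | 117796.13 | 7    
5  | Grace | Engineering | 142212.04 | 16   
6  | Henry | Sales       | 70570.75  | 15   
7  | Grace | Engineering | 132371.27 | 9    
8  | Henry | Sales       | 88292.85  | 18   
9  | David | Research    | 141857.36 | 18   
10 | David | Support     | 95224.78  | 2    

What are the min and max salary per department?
SELECT department, MIN(salary), MAX(salary)
FROM employees
GROUP BY department

Result:
  Engineering: min=87819.54, max=142212.04
  Research: min=117796.13, max=141857.36
  Sales: min=70570.75, max=88292.85
  Support: min=95224.78, max=95224.78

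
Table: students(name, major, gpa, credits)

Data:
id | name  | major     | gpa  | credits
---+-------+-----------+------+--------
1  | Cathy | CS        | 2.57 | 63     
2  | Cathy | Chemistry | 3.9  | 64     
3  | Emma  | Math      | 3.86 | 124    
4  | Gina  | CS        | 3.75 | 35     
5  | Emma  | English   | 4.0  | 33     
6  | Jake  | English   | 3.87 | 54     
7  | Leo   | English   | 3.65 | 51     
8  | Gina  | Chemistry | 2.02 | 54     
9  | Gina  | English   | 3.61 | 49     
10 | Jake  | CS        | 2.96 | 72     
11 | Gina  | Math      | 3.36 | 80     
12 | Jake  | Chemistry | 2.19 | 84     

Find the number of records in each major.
SELECT major, COUNT(*) as count
FROM students
GROUP BY major

Result:
  CS: 3
  Chemistry: 3
  English: 4
  Math: 2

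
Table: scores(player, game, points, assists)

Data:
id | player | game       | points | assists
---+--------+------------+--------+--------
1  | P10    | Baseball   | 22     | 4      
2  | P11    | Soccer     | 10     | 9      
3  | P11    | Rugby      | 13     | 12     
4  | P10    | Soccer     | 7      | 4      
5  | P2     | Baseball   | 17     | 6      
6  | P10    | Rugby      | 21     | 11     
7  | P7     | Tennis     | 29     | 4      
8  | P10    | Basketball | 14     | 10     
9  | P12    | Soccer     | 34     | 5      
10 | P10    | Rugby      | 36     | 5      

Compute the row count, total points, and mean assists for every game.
SELECT game,
       COUNT(*) as cnt,
       SUM(points) as total_points,
       AVG(assists) as avg_assists
FROM scores
GROUP BY game

Result:
  Baseball: 2 records, 39 total points, 5.00 avg assists
  Basketball: 1 records, 14 total points, 10.00 avg assists
  Rugby: 3 records, 70 total points, 9.33 avg assists
  Soccer: 3 records, 51 total points, 6.00 avg assists
  Tennis: 1 records, 29 total points, 4.00 avg assists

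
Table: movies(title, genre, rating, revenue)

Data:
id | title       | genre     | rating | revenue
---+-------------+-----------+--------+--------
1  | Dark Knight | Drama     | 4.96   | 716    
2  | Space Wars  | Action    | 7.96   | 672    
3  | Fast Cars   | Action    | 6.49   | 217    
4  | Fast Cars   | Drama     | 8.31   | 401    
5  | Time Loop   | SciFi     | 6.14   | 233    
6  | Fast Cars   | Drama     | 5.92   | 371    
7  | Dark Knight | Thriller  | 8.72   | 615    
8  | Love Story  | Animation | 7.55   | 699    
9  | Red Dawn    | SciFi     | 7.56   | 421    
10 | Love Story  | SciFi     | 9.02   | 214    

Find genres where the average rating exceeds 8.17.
SELECT genre, AVG(rating)
FROM movies
GROUP BY genre
HAVING AVG(rating) > 8.17

Result:
  Thriller: avg=8.72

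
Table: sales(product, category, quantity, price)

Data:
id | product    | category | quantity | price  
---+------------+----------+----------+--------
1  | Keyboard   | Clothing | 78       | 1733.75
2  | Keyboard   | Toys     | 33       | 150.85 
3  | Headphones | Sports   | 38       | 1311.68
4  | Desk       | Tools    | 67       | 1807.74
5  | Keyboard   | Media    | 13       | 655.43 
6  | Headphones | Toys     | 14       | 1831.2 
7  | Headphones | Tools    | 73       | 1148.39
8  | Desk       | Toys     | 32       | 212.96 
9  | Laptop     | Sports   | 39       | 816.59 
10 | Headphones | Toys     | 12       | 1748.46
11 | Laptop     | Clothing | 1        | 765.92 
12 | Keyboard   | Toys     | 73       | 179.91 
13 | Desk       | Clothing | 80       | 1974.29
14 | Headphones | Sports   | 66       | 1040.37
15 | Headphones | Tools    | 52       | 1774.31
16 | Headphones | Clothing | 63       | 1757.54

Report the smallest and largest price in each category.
SELECT category, MIN(price), MAX(price)
FROM sales
GROUP BY category

Result:
  Clothing: min=765.92, max=1974.29
  Media: min=655.43, max=655.43
  Sports: min=816.59, max=1311.68
  Tools: min=1148.39, max=1807.74
  Toys: min=150.85, max=1831.20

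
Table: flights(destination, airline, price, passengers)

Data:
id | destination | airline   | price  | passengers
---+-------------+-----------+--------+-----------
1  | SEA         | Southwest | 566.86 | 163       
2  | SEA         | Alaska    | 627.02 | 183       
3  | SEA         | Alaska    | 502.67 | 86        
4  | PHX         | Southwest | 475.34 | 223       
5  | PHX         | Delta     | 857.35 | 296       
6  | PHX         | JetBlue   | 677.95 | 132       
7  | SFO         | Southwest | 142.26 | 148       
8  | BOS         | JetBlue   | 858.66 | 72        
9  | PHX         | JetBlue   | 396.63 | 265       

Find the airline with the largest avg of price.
SELECT airline, AVG(price) as val
FROM flights
GROUP BY airline
ORDER BY val DESC
LIMIT 1

Result: Delta with avg(price) = 857.35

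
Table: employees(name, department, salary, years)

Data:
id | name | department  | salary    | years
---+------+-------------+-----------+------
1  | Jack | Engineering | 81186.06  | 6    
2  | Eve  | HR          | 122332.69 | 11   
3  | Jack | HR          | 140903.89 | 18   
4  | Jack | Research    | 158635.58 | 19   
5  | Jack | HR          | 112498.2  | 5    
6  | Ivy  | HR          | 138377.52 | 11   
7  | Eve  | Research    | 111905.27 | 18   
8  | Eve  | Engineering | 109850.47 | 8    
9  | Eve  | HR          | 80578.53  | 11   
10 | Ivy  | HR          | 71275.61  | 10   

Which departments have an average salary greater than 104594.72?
SELECT department, AVG(salary)
FROM employees
GROUP BY department
HAVING AVG(salary) > 104594.72

Result:
  HR: avg=110994.41
  Research: avg=135270.43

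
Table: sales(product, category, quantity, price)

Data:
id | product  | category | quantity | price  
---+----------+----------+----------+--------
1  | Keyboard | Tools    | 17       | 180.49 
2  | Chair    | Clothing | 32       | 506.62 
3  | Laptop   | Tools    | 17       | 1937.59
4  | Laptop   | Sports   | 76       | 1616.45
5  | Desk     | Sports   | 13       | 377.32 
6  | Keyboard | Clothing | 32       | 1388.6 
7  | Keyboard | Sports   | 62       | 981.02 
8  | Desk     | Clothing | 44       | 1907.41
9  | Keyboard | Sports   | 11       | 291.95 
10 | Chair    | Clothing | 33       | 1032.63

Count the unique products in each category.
SELECT category, COUNT(DISTINCT product)
FROM sales
GROUP BY category

Result:
  Clothing: 3 distinct
  Sports: 3 distinct
  Tools: 2 distinct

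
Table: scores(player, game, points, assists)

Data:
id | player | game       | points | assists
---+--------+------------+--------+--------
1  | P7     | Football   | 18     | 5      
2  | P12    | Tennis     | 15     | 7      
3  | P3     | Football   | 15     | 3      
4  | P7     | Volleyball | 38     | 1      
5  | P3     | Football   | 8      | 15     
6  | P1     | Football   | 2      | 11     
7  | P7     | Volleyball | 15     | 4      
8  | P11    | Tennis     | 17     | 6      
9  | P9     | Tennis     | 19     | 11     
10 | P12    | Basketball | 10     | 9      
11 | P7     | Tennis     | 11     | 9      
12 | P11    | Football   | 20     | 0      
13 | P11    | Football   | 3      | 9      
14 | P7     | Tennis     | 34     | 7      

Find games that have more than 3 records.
SELECT game, COUNT(*) as cnt
FROM scores
GROUP BY game
HAVING COUNT(*) > 3

Result:
  Football: 6
  Tennis: 5

Note: HAVING filters groups after aggregation, WHERE filters rows before.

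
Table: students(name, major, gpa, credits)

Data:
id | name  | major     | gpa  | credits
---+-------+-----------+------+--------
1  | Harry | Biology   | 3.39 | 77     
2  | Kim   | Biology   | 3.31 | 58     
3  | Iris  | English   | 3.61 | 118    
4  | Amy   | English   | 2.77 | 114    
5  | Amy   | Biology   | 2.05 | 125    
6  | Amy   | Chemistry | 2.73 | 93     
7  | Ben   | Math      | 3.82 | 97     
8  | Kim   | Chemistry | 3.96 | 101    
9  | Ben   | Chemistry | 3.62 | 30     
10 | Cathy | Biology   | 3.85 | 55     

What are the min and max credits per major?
SELECT major, MIN(credits), MAX(credits)
FROM students
GROUP BY major

Result:
  Biology: min=55, max=125
  Chemistry: min=30, max=101
  English: min=114, max=118
  Math: min=97, max=97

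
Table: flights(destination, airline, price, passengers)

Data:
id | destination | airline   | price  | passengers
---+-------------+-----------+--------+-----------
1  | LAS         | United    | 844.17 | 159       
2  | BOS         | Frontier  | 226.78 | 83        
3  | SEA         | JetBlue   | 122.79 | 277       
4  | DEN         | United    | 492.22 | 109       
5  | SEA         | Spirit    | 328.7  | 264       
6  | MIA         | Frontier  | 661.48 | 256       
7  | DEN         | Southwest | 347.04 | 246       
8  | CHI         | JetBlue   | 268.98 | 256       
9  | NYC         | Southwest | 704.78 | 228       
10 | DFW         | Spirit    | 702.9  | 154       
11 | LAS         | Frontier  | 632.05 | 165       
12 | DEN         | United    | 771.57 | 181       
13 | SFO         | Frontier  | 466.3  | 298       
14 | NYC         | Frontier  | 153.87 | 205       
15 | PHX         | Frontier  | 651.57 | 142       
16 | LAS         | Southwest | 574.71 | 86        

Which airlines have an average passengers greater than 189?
SELECT airline, AVG(passengers)
FROM flights
GROUP BY airline
HAVING AVG(passengers) > 189

Result:
  Frontier: avg=191.50
  JetBlue: avg=266.50
  Spirit: avg=209.00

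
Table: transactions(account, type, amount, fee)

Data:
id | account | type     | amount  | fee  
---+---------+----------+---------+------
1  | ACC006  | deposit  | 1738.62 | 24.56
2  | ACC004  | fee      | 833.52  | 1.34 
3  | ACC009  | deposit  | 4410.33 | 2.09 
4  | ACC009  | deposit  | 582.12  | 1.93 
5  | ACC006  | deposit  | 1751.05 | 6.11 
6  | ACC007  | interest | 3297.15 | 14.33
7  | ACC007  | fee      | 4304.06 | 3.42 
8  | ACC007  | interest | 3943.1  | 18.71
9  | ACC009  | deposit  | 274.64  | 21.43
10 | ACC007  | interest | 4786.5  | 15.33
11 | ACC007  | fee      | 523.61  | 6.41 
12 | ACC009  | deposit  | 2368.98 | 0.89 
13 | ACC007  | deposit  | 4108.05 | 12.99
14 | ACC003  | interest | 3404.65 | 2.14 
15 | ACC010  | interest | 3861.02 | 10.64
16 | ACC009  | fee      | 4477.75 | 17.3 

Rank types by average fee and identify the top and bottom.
SELECT type, AVG(fee)
FROM transactions
GROUP BY type
ORDER BY AVG(fee)

All groups:
  fee: 7.12
  deposit: 10.00
  interest: 12.23

Highest: interest (12.23)
Lowest: fee (7.12)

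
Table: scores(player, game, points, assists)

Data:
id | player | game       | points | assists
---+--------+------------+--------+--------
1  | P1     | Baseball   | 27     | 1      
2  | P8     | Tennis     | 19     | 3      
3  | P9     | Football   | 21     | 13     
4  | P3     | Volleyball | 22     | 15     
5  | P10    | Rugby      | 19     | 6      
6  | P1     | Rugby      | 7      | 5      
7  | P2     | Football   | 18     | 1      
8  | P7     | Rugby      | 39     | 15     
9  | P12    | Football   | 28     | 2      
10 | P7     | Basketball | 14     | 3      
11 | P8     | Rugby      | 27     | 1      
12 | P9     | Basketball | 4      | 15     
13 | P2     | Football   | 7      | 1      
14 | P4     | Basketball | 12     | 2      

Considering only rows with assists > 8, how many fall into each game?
SELECT game, COUNT(*)
FROM scores
WHERE assists > 8
GROUP BY game

Note: WHERE filters rows before grouping.

Result:
  Basketball: 1
  Football: 1
  Rugby: 1
  Volleyball: 1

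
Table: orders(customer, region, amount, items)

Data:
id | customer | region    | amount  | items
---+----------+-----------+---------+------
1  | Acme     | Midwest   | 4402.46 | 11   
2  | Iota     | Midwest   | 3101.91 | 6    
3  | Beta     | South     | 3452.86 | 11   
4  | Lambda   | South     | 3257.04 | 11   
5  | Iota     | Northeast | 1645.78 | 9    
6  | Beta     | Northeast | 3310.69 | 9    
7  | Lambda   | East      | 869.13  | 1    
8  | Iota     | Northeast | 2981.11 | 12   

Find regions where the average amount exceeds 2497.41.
SELECT region, AVG(amount)
FROM orders
GROUP BY region
HAVING AVG(amount) > 2497.41

Result:
  Midwest: avg=3752.19
  Northeast: avg=2645.86
  South: avg=3354.95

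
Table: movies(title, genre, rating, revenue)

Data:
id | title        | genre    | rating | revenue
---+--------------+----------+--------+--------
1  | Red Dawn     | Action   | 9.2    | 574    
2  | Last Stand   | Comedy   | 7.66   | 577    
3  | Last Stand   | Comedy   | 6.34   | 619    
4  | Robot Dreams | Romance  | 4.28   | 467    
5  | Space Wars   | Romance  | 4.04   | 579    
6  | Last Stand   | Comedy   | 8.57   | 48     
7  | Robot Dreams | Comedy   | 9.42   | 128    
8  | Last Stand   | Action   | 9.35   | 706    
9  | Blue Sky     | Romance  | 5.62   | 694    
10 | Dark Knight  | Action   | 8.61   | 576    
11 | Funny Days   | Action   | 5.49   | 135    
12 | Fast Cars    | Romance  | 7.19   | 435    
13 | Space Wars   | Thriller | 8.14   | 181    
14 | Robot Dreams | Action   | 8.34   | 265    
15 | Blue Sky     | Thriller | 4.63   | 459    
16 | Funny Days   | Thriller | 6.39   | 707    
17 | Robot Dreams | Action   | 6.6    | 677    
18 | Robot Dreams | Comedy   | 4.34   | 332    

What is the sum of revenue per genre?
SELECT genre, SUM(revenue) as result
FROM movies
GROUP BY genre

Result:
  Action: 2933
  Comedy: 1704
  Romance: 2175
  Thriller: 1347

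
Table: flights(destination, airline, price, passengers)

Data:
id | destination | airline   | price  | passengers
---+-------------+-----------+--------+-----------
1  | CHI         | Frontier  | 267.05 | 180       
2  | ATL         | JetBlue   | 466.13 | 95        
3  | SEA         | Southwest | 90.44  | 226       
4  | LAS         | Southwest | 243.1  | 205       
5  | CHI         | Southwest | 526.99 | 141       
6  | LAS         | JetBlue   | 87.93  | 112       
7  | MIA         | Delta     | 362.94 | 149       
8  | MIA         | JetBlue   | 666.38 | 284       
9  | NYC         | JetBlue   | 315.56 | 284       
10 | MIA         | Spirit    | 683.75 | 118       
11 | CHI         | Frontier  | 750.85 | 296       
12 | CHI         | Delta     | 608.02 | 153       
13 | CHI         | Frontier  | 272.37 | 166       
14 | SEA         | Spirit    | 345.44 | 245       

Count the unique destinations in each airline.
SELECT airline, COUNT(DISTINCT destination)
FROM flights
GROUP BY airline

Result:
  Delta: 2 distinct
  Frontier: 1 distinct
  JetBlue: 4 distinct
  Southwest: 3 distinct
  Spirit: 2 distinct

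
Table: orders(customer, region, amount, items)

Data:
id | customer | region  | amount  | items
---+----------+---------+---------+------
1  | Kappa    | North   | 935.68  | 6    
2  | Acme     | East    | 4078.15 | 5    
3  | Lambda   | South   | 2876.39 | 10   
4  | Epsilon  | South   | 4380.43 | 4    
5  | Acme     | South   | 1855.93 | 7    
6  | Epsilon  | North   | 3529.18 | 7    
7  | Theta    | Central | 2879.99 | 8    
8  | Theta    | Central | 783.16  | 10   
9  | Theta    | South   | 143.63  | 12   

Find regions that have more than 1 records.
SELECT region, COUNT(*) as cnt
FROM orders
GROUP BY region
HAVING COUNT(*) > 1

Result:
  Central: 2
  North: 2
  South: 4

Note: HAVING filters groups after aggregation, WHERE filters rows before.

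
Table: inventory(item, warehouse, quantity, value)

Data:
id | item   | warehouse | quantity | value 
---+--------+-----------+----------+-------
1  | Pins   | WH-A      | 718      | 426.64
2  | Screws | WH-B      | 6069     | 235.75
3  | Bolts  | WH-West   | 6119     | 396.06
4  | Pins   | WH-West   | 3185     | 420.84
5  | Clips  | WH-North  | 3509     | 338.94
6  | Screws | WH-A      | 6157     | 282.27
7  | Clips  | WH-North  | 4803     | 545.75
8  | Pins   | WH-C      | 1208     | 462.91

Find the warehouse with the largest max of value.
SELECT warehouse, MAX(value) as val
FROM inventory
GROUP BY warehouse
ORDER BY val DESC
LIMIT 1

Result: WH-North with max(value) = 545.75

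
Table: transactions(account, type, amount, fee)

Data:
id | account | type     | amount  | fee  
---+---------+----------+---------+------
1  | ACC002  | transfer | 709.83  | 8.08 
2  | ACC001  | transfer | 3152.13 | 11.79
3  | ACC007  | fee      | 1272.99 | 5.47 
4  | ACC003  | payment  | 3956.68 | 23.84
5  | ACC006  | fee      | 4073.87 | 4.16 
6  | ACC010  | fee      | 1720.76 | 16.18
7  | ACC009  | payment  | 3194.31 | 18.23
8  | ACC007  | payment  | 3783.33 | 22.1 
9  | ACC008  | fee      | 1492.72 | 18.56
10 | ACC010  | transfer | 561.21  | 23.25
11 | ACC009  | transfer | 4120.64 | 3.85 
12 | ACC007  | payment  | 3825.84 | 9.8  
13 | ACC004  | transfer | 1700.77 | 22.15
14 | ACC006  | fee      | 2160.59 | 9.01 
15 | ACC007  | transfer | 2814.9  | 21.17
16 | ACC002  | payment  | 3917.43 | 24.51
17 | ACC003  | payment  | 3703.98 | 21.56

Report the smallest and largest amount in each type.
SELECT type, MIN(amount), MAX(amount)
FROM transactions
GROUP BY type

Result:
  fee: min=1272.99, max=4073.87
  payment: min=3194.31, max=3956.68
  transfer: min=561.21, max=4120.64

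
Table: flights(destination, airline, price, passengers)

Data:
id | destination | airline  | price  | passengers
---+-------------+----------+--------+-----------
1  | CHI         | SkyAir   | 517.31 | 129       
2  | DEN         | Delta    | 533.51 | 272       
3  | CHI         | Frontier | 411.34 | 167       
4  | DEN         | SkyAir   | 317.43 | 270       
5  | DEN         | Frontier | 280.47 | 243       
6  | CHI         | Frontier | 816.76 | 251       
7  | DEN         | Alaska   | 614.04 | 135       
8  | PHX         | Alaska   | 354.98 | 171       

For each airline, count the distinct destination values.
SELECT airline, COUNT(DISTINCT destination)
FROM flights
GROUP BY airline

Result:
  Alaska: 2 distinct
  Delta: 1 distinct
  Frontier: 2 distinct
  SkyAir: 2 distinct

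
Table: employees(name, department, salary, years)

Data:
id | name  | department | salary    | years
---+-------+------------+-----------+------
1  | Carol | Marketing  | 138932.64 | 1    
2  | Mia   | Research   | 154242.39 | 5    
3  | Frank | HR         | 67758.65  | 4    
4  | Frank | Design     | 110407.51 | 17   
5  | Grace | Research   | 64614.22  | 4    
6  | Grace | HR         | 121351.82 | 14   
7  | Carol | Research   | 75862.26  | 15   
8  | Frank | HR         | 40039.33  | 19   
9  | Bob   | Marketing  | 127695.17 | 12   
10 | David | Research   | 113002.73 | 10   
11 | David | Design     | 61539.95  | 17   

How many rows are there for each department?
SELECT department, COUNT(*) as count
FROM employees
GROUP BY department

Result:
  Design: 2
  HR: 3
  Marketing: 2
  Research: 4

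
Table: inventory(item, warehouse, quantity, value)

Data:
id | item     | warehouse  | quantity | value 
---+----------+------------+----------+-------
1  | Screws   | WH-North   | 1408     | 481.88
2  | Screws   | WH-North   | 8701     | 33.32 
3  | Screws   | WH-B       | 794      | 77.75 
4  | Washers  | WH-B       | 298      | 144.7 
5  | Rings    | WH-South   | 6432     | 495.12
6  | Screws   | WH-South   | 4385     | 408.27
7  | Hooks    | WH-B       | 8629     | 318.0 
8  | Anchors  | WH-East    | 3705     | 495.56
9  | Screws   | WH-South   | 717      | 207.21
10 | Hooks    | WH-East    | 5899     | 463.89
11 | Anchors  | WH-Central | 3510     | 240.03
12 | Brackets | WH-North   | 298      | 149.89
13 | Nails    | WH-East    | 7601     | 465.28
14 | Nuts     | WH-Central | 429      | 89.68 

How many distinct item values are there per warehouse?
SELECT warehouse, COUNT(DISTINCT item)
FROM inventory
GROUP BY warehouse

Result:
  WH-B: 3 distinct
  WH-Central: 2 distinct
  WH-East: 3 distinct
  WH-North: 2 distinct
  WH-South: 2 distinct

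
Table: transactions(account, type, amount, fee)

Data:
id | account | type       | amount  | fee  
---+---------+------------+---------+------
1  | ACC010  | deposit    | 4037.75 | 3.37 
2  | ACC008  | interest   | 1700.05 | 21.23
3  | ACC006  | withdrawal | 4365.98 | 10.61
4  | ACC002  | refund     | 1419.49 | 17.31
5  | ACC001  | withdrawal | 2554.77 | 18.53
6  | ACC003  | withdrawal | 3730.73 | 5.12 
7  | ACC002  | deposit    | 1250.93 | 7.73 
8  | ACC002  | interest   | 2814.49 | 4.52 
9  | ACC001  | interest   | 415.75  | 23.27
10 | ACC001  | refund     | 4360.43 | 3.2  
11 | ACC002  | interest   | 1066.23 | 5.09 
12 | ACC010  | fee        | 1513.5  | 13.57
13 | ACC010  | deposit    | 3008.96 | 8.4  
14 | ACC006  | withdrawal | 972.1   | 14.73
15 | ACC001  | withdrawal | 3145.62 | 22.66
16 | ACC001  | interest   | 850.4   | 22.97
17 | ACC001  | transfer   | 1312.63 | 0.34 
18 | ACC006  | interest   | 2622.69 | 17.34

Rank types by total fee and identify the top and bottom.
SELECT type, SUM(fee)
FROM transactions
GROUP BY type
ORDER BY SUM(fee)

All groups:
  transfer: 0.34
  fee: 13.57
  deposit: 19.50
  refund: 20.51
  withdrawal: 71.65
  interest: 94.42

Highest: interest (94.42)
Lowest: transfer (0.34)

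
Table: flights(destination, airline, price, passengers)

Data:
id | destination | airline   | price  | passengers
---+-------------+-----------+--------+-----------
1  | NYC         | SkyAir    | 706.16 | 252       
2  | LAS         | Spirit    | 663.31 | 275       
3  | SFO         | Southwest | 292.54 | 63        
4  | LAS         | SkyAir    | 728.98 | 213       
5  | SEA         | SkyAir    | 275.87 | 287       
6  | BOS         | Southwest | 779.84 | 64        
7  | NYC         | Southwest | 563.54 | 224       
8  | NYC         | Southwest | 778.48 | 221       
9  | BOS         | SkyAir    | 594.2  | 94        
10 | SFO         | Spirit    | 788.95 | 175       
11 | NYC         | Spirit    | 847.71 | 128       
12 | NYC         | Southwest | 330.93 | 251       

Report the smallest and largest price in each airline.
SELECT airline, MIN(price), MAX(price)
FROM flights
GROUP BY airline

Result:
  SkyAir: min=275.87, max=728.98
  Southwest: min=292.54, max=779.84
  Spirit: min=663.31, max=847.71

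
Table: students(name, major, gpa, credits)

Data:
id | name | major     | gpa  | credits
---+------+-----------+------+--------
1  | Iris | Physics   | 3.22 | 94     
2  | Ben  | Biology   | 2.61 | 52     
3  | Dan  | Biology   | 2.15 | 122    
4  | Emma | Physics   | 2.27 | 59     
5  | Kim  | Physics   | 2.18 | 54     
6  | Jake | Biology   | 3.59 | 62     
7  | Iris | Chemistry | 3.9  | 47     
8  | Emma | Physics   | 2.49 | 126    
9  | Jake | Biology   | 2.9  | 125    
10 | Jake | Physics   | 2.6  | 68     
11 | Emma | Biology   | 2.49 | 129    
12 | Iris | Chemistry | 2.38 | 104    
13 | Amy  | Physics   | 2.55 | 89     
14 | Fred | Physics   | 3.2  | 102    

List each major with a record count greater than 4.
SELECT major, COUNT(*) as cnt
FROM students
GROUP BY major
HAVING COUNT(*) > 4

Result:
  Biology: 5
  Physics: 7

Note: HAVING filters groups after aggregation, WHERE filters rows before.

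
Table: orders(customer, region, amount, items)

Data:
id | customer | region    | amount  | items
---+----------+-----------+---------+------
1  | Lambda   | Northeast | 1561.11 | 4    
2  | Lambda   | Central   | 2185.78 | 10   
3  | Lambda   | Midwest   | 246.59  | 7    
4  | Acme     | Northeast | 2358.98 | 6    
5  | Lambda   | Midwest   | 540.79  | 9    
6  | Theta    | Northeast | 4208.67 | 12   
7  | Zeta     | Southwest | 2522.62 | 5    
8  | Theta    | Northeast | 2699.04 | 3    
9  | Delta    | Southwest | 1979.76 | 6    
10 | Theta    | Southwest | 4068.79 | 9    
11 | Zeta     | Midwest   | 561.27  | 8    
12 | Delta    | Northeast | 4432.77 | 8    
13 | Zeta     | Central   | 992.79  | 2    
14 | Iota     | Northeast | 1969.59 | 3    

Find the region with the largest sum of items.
SELECT region, SUM(items) as val
FROM orders
GROUP BY region
ORDER BY val DESC
LIMIT 1

Result: Northeast with sum(items) = 36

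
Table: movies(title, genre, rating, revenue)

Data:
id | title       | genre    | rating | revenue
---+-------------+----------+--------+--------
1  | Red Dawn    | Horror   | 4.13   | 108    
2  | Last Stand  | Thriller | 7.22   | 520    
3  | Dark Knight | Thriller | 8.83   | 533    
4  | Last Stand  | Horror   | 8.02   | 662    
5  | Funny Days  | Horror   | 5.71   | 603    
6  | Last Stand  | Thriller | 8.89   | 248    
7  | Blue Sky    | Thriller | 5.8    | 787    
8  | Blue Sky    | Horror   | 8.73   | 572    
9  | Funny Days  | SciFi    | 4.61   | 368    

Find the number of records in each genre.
SELECT genre, COUNT(*) as count
FROM movies
GROUP BY genre

Result:
  Horror: 4
  SciFi: 1
  Thriller: 4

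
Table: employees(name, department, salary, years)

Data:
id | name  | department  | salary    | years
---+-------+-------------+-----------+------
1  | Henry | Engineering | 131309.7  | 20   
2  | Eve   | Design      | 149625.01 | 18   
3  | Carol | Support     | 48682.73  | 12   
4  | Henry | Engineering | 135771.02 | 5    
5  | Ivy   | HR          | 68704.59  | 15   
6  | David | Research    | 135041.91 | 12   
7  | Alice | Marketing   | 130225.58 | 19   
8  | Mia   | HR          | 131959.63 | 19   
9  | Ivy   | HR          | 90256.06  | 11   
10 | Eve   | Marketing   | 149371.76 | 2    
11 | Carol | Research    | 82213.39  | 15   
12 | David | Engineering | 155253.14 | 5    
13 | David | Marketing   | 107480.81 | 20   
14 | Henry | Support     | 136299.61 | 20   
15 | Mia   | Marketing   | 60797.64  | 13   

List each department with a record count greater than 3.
SELECT department, COUNT(*) as cnt
FROM employees
GROUP BY department
HAVING COUNT(*) > 3

Result:
  Marketing: 4

Note: HAVING filters groups after aggregation, WHERE filters rows before.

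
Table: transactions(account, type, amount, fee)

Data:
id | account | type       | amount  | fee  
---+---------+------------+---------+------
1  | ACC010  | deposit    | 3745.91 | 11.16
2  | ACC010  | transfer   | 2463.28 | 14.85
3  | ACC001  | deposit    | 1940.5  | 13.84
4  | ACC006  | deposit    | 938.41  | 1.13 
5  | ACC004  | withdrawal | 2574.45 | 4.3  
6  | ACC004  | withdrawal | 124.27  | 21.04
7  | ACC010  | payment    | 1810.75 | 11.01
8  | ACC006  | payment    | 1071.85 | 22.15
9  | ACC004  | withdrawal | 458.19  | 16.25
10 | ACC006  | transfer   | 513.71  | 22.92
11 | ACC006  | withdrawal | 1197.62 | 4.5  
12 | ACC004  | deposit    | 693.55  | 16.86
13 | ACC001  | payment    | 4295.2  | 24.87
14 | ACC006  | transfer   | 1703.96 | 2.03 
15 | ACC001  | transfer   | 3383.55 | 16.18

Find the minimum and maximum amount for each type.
SELECT type, MIN(amount), MAX(amount)
FROM transactions
GROUP BY type

Result:
  deposit: min=693.55, max=3745.91
  payment: min=1071.85, max=4295.20
  transfer: min=513.71, max=3383.55
  withdrawal: min=124.27, max=2574.45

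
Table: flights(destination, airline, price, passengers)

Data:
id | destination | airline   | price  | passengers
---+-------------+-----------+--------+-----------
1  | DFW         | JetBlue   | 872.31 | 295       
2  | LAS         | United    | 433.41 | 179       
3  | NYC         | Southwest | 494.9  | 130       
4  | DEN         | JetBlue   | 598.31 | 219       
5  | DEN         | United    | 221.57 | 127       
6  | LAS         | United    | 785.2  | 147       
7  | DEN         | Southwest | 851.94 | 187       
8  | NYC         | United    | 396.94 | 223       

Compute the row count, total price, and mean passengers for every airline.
SELECT airline,
       COUNT(*) as cnt,
       SUM(price) as total_price,
       AVG(passengers) as avg_passengers
FROM flights
GROUP BY airline

Result:
  JetBlue: 2 records, 1470.62 total price, 257.00 avg passengers
  Southwest: 2 records, 1346.84 total price, 158.50 avg passengers
  United: 4 records, 1837.12 total price, 169.00 avg passengers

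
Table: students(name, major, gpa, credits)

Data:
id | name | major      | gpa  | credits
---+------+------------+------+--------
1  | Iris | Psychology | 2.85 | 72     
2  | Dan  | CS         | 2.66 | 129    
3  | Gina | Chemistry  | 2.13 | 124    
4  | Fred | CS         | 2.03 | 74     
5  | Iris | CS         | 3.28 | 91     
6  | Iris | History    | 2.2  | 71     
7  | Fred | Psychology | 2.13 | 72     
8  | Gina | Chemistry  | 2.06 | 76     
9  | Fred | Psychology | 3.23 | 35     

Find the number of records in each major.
SELECT major, COUNT(*) as count
FROM students
GROUP BY major

Result:
  CS: 3
  Chemistry: 2
  History: 1
  Psychology: 3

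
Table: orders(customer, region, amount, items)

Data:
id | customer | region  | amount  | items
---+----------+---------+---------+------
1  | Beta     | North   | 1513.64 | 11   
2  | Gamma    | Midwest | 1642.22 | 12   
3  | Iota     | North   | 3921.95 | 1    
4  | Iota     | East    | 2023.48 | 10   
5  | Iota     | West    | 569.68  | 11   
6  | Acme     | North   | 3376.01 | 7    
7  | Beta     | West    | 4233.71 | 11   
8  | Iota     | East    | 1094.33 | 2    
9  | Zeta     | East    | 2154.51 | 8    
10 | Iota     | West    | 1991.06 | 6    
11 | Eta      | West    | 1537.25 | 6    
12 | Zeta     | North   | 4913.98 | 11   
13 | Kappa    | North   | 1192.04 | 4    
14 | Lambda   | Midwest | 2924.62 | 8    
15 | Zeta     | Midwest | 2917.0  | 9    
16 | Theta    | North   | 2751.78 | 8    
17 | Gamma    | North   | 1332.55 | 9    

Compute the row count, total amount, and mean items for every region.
SELECT region,
       COUNT(*) as cnt,
       SUM(amount) as total_amount,
       AVG(items) as avg_items
FROM orders
GROUP BY region

Result:
  East: 3 records, 5272.32 total amount, 6.67 avg items
  Midwest: 3 records, 7483.84 total amount, 9.67 avg items
  North: 7 records, 19001.95 total amount, 7.29 avg items
  West: 4 records, 8331.70 total amount, 8.50 avg items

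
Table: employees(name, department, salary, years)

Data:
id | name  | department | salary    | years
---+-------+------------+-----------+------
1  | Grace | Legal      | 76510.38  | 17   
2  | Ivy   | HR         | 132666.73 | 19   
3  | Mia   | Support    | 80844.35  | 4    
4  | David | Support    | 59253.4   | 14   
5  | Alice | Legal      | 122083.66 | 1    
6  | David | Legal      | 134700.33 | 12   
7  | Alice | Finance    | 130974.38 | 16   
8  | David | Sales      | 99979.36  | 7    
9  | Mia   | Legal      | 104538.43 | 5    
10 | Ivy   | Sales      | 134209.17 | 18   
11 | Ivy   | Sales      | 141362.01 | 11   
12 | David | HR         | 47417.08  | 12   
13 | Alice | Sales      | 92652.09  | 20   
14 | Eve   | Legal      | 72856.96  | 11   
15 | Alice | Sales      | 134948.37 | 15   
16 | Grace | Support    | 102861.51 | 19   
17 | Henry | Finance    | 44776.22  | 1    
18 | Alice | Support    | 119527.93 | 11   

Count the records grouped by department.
SELECT department, COUNT(*) as count
FROM employees
GROUP BY department

Result:
  Finance: 2
  HR: 2
  Legal: 5
  Sales: 5
  Support: 4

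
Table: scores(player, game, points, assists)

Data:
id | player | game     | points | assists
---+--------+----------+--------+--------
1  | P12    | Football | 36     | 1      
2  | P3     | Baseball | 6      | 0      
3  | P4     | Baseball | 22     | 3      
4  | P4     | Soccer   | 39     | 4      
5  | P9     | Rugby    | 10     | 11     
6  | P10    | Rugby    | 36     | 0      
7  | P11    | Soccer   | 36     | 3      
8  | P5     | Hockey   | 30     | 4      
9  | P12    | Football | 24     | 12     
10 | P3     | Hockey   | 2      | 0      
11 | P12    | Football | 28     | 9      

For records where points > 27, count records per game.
SELECT game, COUNT(*)
FROM scores
WHERE points > 27
GROUP BY game

Note: WHERE filters rows before grouping.

Result:
  Football: 2
  Hockey: 1
  Rugby: 1
  Soccer: 2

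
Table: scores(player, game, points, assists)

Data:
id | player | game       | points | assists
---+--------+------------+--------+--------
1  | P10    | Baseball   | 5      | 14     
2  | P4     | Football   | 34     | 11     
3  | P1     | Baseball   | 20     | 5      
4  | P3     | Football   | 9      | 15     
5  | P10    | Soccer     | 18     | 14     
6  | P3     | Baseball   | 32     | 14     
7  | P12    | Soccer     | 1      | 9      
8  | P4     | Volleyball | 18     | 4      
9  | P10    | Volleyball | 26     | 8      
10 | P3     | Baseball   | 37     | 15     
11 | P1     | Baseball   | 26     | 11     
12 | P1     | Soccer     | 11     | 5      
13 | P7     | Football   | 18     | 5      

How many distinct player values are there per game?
SELECT game, COUNT(DISTINCT player)
FROM scores
GROUP BY game

Result:
  Baseball: 3 distinct
  Football: 3 distinct
  Soccer: 3 distinct
  Volleyball: 2 distinct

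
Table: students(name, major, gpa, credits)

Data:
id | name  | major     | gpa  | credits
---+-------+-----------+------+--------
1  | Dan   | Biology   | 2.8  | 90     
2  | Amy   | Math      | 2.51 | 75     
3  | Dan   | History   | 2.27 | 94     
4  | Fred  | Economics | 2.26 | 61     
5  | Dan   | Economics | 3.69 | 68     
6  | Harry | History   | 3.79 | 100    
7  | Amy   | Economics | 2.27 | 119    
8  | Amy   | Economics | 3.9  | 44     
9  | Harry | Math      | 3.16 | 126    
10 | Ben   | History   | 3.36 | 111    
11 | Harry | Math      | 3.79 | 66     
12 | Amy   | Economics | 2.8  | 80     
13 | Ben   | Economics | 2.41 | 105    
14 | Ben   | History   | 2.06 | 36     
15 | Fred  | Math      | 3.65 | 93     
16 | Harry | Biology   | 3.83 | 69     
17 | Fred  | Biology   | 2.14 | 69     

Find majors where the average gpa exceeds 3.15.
SELECT major, AVG(gpa)
FROM students
GROUP BY major
HAVING AVG(gpa) > 3.15

Result:
  Math: avg=3.28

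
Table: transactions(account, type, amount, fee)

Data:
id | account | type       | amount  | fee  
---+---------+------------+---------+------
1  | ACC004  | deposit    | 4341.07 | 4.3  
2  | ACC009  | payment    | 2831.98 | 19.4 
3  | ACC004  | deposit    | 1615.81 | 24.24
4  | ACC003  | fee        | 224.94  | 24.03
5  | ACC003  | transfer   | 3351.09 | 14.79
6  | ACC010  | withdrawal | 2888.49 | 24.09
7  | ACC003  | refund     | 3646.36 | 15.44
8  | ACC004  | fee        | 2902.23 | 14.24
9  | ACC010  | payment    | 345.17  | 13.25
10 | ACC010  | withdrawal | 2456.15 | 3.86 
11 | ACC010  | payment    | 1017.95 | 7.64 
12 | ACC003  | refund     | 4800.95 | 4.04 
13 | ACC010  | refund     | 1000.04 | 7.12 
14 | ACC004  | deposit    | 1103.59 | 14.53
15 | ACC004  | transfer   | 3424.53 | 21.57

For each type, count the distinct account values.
SELECT type, COUNT(DISTINCT account)
FROM transactions
GROUP BY type

Result:
  deposit: 1 distinct
  fee: 2 distinct
  payment: 2 distinct
  refund: 2 distinct
  transfer: 2 distinct
  withdrawal: 1 distinct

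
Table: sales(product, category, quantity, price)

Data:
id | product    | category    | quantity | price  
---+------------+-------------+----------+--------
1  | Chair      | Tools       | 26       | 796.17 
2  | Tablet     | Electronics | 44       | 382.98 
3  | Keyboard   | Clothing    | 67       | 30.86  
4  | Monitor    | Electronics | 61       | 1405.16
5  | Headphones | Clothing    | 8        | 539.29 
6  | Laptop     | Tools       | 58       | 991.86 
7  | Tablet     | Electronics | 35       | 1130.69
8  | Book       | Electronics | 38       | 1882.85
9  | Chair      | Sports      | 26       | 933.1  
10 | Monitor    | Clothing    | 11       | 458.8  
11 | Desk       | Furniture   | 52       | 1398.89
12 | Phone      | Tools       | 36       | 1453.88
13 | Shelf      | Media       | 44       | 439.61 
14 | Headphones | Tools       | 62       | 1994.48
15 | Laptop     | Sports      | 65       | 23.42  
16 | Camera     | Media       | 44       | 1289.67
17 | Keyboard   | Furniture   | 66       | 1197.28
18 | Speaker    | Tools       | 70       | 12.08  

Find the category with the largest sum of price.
SELECT category, SUM(price) as val
FROM sales
GROUP BY category
ORDER BY val DESC
LIMIT 1

Result: Tools with sum(price) = 5248.47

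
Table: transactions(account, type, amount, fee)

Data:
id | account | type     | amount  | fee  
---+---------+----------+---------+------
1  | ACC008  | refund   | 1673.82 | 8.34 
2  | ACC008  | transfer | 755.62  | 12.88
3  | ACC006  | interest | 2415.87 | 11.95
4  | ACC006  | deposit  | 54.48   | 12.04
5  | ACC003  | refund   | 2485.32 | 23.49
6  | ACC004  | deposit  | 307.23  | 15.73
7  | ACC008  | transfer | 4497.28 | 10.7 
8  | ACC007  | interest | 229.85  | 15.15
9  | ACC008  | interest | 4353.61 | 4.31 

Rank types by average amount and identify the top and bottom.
SELECT type, AVG(amount)
FROM transactions
GROUP BY type
ORDER BY AVG(amount)

All groups:
  deposit: 180.86
  refund: 2079.57
  interest: 2333.11
  transfer: 2626.45

Highest: transfer (2626.45)
Lowest: deposit (180.86)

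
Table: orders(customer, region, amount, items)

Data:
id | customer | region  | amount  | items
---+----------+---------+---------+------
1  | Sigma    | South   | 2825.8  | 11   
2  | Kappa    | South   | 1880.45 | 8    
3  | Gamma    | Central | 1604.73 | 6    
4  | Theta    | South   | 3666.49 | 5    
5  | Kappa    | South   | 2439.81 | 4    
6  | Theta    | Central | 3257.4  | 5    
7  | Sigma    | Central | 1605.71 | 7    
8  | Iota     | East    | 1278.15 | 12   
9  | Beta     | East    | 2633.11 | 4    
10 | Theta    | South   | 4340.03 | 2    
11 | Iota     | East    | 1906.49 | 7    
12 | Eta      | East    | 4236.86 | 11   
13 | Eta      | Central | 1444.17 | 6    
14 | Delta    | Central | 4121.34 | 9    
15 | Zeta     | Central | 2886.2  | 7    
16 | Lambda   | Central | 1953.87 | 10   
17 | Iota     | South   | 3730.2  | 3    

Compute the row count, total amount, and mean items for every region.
SELECT region,
       COUNT(*) as cnt,
       SUM(amount) as total_amount,
       AVG(items) as avg_items
FROM orders
GROUP BY region

Result:
  Central: 7 records, 16873.42 total amount, 7.14 avg items
  East: 4 records, 10054.61 total amount, 8.50 avg items
  South: 6 records, 18882.78 total amount, 5.50 avg items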